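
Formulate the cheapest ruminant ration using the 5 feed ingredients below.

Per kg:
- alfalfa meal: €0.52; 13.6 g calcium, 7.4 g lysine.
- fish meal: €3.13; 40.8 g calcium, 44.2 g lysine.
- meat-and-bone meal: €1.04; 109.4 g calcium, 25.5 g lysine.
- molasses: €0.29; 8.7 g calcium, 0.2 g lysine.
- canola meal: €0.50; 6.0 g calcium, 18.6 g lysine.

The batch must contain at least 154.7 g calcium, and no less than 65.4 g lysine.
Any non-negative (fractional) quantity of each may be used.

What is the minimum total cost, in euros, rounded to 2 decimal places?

€2.23

Let x1 = kg of alfalfa meal, x2 = kg of fish meal, x3 = kg of meat-and-bone meal, x4 = kg of molasses, x5 = kg of canola meal.
Minimise 0.52x1 + 3.13x2 + 1.04x3 + 0.29x4 + 0.5x5 with:
  13.6x1 + 40.8x2 + 109.4x3 + 8.7x4 + 6x5 ≥ 154.7   (calcium)
  7.4x1 + 44.2x2 + 25.5x3 + 0.2x4 + 18.6x5 ≥ 65.4   (lysine)
  x1, x2, x3, x4, x5 ≥ 0.
The minimum-cost mix takes nothing from alfalfa meal, fish meal, molasses — only meat-and-bone meal, canola meal. There the calcium and lysine constraints are tight.
That vertex is x3 = 1.321, x5 = 1.706.
Objective = 1.04·1.321 + 0.5·1.706 = 2.2268.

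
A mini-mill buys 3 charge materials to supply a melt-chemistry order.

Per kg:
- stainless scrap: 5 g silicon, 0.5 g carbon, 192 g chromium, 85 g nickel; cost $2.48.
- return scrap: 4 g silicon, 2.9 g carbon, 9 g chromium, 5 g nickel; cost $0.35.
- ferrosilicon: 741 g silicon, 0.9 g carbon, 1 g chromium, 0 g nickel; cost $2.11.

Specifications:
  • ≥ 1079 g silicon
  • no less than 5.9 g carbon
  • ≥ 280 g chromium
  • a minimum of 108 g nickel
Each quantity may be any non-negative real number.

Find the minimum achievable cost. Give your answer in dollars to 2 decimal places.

Let x1 = kg of stainless scrap, x2 = kg of return scrap, x3 = kg of ferrosilicon.
Minimise 2.48x1 + 0.35x2 + 2.11x3 with:
  5x1 + 4x2 + 741x3 ≥ 1079   (silicon)
  0.5x1 + 2.9x2 + 0.9x3 ≥ 5.9   (carbon)
  192x1 + 9x2 + 1x3 ≥ 280   (chromium)
  85x1 + 5x2 ≥ 108   (nickel)
  x1, x2, x3 ≥ 0.
All 3 inputs are positive at the optimum. The silicon, carbon, chromium requirements are met with equality.
Optimal quantities: stainless scrap = 1.388 kg, return scrap = 1.348 kg, ferrosilicon = 1.439 kg.
Objective = 2.48·1.388 + 0.35·1.348 + 2.11·1.439 = 6.9503.

$6.95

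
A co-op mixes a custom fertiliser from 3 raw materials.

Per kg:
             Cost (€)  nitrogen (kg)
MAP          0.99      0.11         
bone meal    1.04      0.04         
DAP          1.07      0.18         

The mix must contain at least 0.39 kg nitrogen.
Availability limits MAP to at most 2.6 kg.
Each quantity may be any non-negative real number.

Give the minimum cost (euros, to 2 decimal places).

Let x1 = kg of MAP, x2 = kg of bone meal, x3 = kg of DAP.
Minimise 0.99x1 + 1.04x2 + 1.07x3 s.t.:
  0.11x1 + 0.04x2 + 0.18x3 ≥ 0.39   (nitrogen)
  x1 ≤ 2.6
  x1, x2, x3 ≥ 0.
The minimum-cost mix takes nothing from MAP, bone meal — only DAP. Binding constraint: nitrogen.
Solving gives x3 = 2.167.
Cost = 1.07·2.167 = 2.3187.

€2.32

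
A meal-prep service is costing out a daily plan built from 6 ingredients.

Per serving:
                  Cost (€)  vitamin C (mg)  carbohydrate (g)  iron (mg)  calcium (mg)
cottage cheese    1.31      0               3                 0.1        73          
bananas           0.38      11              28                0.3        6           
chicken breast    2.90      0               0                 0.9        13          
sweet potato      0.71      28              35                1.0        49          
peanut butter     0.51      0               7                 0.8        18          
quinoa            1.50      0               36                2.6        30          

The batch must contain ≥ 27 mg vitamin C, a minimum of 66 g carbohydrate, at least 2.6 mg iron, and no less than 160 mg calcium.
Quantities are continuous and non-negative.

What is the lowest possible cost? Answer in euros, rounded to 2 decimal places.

Treat it as an LP. Let x1 = servings of cottage cheese, x2 = servings of bananas, x3 = servings of chicken breast, x4 = servings of sweet potato, x5 = servings of peanut butter, x6 = servings of quinoa.
Minimize 1.31x1 + 0.38x2 + 2.9x3 + 0.71x4 + 0.51x5 + 1.5x6 with:
  11x2 + 28x4 ≥ 27   (vitamin C)
  3x1 + 28x2 + 35x4 + 7x5 + 36x6 ≥ 66   (carbohydrate)
  0.1x1 + 0.3x2 + 0.9x3 + 1x4 + 0.8x5 + 2.6x6 ≥ 2.6   (iron)
  73x1 + 6x2 + 13x3 + 49x4 + 18x5 + 30x6 ≥ 160   (calcium)
  x1, x2, x3, x4, x5, x6 ≥ 0.
The optimal basis is {sweet potato}; cottage cheese, bananas, chicken breast, peanut butter, quinoa drop out. There the calcium constraint is tight.
Optimal quantities: sweet potato = 3.265 servings.
Hence cost = 0.71·3.265 = €2.3182.

€2.32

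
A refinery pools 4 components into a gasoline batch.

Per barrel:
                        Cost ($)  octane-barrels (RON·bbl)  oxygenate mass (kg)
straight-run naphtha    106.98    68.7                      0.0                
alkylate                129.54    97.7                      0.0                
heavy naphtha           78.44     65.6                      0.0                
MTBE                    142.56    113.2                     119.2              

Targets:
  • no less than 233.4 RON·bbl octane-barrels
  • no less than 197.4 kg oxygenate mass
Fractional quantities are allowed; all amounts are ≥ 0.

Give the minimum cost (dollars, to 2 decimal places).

$291.01

Set it up as a linear program. Let x1 = barrels of straight-run naphtha, x2 = barrels of alkylate, x3 = barrels of heavy naphtha, x4 = barrels of MTBE.
Minimise 106.98x1 + 129.54x2 + 78.44x3 + 142.56x4 subject to:
  68.7x1 + 97.7x2 + 65.6x3 + 113.2x4 ≥ 233.4   (octane-barrels)
  119.2x4 ≥ 197.4   (oxygenate mass)
  x1, x2, x3, x4 ≥ 0.
The cheapest feasible vertex uses only heavy naphtha, MTBE; straight-run naphtha, alkylate are not used. There the octane-barrels and oxygenate mass constraints are tight.
Optimal quantities: heavy naphtha = 0.70025 barrels, MTBE = 1.656 barrels.
Hence cost = 78.44·0.70025 + 142.56·1.656 = $291.0070.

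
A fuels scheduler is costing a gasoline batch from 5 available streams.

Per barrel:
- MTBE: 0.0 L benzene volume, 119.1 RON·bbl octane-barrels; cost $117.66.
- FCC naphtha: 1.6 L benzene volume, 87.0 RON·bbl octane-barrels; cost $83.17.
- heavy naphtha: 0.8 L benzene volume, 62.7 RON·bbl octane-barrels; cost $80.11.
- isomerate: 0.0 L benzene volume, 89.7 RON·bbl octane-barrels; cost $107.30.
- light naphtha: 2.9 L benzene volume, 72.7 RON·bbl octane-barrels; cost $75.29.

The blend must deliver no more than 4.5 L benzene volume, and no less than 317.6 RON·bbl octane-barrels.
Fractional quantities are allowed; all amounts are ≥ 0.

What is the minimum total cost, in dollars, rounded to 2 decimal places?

Treat it as an LP. Let x1 = barrels of MTBE, x2 = barrels of FCC naphtha, x3 = barrels of heavy naphtha, x4 = barrels of isomerate, x5 = barrels of light naphtha.
Minimise 117.66x1 + 83.17x2 + 80.11x3 + 107.3x4 + 75.29x5 s.t.:
  1.6x2 + 0.8x3 + 2.9x5 ≤ 4.5   (benzene volume)
  119.1x1 + 87x2 + 62.7x3 + 89.7x4 + 72.7x5 ≥ 317.6   (octane-barrels)
  x1, x2, x3, x4, x5 ≥ 0.
At the optimum only MTBE, FCC naphtha are positive (heavy naphtha, isomerate, light naphtha = 0). Binding constraints: benzene volume and octane-barrels.
Solving gives x1 = 0.6122, x2 = 2.8125.
Total cost: 117.66·0.6122 + 83.17·2.8125 = 305.9471.

$305.95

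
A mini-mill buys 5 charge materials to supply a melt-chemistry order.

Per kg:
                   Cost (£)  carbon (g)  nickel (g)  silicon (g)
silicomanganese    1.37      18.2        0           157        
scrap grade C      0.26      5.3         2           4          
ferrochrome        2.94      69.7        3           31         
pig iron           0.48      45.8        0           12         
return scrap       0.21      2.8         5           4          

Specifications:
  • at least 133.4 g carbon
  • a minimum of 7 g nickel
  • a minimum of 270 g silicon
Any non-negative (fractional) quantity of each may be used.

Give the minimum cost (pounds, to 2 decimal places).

Treat it as an LP. Let x1 = kg of silicomanganese, x2 = kg of scrap grade C, x3 = kg of ferrochrome, x4 = kg of pig iron, x5 = kg of return scrap.
min 1.37x1 + 0.26x2 + 2.94x3 + 0.48x4 + 0.21x5 subject to:
  18.2x1 + 5.3x2 + 69.7x3 + 45.8x4 + 2.8x5 ≥ 133.4   (carbon)
  2x2 + 3x3 + 5x5 ≥ 7   (nickel)
  157x1 + 4x2 + 31x3 + 12x4 + 4x5 ≥ 270   (silicon)
  x1, x2, x3, x4, x5 ≥ 0.
At the optimum only silicomanganese, pig iron, return scrap are positive (scrap grade C, ferrochrome = 0). There the carbon, nickel, silicon constraints are tight.
Solving gives x1 = 1.514, x4 = 2.225, x5 = 1.4.
Hence cost = 1.37·1.514 + 0.48·2.225 + 0.21·1.4 = £3.4362.

£3.44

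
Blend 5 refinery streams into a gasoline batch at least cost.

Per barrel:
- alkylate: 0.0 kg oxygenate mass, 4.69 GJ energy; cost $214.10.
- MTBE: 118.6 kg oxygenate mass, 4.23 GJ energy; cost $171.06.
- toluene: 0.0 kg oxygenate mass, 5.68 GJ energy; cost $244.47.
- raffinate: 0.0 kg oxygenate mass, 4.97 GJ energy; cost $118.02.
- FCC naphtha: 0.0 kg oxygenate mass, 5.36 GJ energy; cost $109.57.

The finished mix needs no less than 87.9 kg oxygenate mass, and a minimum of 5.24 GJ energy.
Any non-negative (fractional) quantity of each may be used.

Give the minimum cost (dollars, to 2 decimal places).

Treat it as an LP. Let x1 = barrels of alkylate, x2 = barrels of MTBE, x3 = barrels of toluene, x4 = barrels of raffinate, x5 = barrels of FCC naphtha.
Minimize 214.1x1 + 171.06x2 + 244.47x3 + 118.02x4 + 109.57x5 s.t.:
  118.6x2 ≥ 87.9   (oxygenate mass)
  4.69x1 + 4.23x2 + 5.68x3 + 4.97x4 + 5.36x5 ≥ 5.24   (energy)
  x1, x2, x3, x4, x5 ≥ 0.
The optimal basis is {MTBE, FCC naphtha}; alkylate, toluene, raffinate drop out. Binding constraints: oxygenate mass and energy.
So MTBE = 0.74115 barrels, FCC naphtha = 0.39271 barrels.
Cost = 171.06·0.74115 + 109.57·0.39271 = 169.8104.

$169.81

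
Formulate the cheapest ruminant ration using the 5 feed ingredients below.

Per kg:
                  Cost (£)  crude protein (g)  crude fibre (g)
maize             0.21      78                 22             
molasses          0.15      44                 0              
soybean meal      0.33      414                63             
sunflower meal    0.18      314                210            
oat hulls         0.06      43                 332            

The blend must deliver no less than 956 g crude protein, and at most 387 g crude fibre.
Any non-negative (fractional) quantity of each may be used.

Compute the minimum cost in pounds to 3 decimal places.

This is a linear program. Let x1 = kg of maize, x2 = kg of molasses, x3 = kg of soybean meal, x4 = kg of sunflower meal, x5 = kg of oat hulls.
Minimise 0.21x1 + 0.15x2 + 0.33x3 + 0.18x4 + 0.06x5 subject to:
  78x1 + 44x2 + 414x3 + 314x4 + 43x5 ≥ 956   (crude protein)
  22x1 + 63x3 + 210x4 + 332x5 ≤ 387   (crude fibre)
  x1, x2, x3, x4, x5 ≥ 0.
The minimum-cost mix takes nothing from maize, molasses, oat hulls — only soybean meal, sunflower meal. Binding constraints: crude protein and crude fibre.
So soybean meal = 1.18 kg, sunflower meal = 1.489 kg.
Cost = 0.33·1.18 + 0.18·1.489 = 0.65742.

£0.657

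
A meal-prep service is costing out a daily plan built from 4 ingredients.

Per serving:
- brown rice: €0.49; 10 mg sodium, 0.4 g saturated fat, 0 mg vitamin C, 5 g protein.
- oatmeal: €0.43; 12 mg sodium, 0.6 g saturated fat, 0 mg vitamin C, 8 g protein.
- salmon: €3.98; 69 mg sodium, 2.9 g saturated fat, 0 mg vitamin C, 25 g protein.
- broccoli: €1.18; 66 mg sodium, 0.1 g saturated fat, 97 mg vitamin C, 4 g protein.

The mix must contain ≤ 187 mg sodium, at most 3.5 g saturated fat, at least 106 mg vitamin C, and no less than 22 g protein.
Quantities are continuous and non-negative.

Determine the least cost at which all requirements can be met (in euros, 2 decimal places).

€2.24

Set it up as a linear program. Let x1 = servings of brown rice, x2 = servings of oatmeal, x3 = servings of salmon, x4 = servings of broccoli.
Minimize 0.49x1 + 0.43x2 + 3.98x3 + 1.18x4 s.t.:
  10x1 + 12x2 + 69x3 + 66x4 ≤ 187   (sodium)
  0.4x1 + 0.6x2 + 2.9x3 + 0.1x4 ≤ 3.5   (saturated fat)
  97x4 ≥ 106   (vitamin C)
  5x1 + 8x2 + 25x3 + 4x4 ≥ 22   (protein)
  x1, x2, x3, x4 ≥ 0.
The minimum-cost mix takes nothing from brown rice, salmon — only oatmeal, broccoli. There the vitamin C and protein constraints are tight.
That vertex is x2 = 2.204, x4 = 1.093.
Objective = 0.43·2.204 + 1.18·1.093 = 2.2375.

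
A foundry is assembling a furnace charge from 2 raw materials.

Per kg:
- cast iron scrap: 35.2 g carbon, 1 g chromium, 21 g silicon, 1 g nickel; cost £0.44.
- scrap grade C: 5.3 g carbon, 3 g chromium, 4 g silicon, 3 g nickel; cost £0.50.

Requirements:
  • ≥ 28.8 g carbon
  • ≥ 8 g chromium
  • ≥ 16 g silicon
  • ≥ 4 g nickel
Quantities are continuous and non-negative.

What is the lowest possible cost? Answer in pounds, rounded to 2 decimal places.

£1.45

Set it up as a linear program. Let x1 = kg of cast iron scrap, x2 = kg of scrap grade C.
Minimize 0.44x1 + 0.5x2 subject to:
  35.2x1 + 5.3x2 ≥ 28.8   (carbon)
  1x1 + 3x2 ≥ 8   (chromium)
  21x1 + 4x2 ≥ 16   (silicon)
  1x1 + 3x2 ≥ 4   (nickel)
  x1, x2 ≥ 0.
Both inputs are positive at the optimum. The carbon and chromium requirements are met with equality.
Solving gives x1 = 0.4387, x2 = 2.52.
Total cost: 0.44·0.4387 + 0.5·2.52 = 1.4530.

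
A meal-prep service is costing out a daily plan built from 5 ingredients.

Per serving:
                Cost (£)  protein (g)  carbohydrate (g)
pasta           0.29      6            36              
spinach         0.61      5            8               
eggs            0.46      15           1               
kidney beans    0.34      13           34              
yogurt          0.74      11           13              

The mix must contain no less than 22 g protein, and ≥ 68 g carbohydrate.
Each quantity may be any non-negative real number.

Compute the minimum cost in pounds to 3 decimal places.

Let x1 = servings of pasta, x2 = servings of spinach, x3 = servings of eggs, x4 = servings of kidney beans, x5 = servings of yogurt.
min 0.29x1 + 0.61x2 + 0.46x3 + 0.34x4 + 0.74x5 s.t.:
  6x1 + 5x2 + 15x3 + 13x4 + 11x5 ≥ 22   (protein)
  36x1 + 8x2 + 1x3 + 34x4 + 13x5 ≥ 68   (carbohydrate)
  x1, x2, x3, x4, x5 ≥ 0.
The optimal basis is {pasta, kidney beans}; spinach, eggs, yogurt drop out. Binding constraints: protein and carbohydrate.
That vertex is x1 = 0.5152, x4 = 1.455.
Objective = 0.29·0.5152 + 0.34·1.455 = 0.64411.

£0.644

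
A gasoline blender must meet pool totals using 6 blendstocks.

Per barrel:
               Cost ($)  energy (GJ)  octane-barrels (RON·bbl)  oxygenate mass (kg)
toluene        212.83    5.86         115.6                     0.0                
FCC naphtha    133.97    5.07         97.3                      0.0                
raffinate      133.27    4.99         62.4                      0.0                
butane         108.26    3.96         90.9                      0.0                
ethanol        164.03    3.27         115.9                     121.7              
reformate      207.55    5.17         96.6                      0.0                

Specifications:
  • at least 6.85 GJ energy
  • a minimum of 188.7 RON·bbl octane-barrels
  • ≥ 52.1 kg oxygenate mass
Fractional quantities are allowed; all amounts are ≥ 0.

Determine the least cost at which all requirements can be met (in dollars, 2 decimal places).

$235.87

Let x1 = barrels of toluene, x2 = barrels of FCC naphtha, x3 = barrels of raffinate, x4 = barrels of butane, x5 = barrels of ethanol, x6 = barrels of reformate.
Minimize 212.83x1 + 133.97x2 + 133.27x3 + 108.26x4 + 164.03x5 + 207.55x6 with:
  5.86x1 + 5.07x2 + 4.99x3 + 3.96x4 + 3.27x5 + 5.17x6 ≥ 6.85   (energy)
  115.6x1 + 97.3x2 + 62.4x3 + 90.9x4 + 115.9x5 + 96.6x6 ≥ 188.7   (octane-barrels)
  121.7x5 ≥ 52.1   (oxygenate mass)
  x1, x2, x3, x4, x5, x6 ≥ 0.
At the optimum only butane, ethanol are positive (toluene, FCC naphtha, raffinate, reformate = 0). Binding constraints: octane-barrels and oxygenate mass.
Optimal quantities: butane = 1.5301 barrels, ethanol = 0.4281 barrels.
Total cost: 108.26·1.5301 + 164.03·0.4281 = 235.8699.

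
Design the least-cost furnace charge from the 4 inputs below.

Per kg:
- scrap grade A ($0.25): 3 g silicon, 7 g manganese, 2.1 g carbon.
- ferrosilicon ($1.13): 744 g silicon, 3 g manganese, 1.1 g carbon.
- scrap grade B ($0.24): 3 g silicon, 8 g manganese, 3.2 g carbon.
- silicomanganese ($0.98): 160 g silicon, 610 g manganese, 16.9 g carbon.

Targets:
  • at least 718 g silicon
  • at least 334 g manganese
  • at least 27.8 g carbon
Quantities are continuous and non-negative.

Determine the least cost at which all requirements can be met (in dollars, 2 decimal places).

This is a linear program. Let x1 = kg of scrap grade A, x2 = kg of ferrosilicon, x3 = kg of scrap grade B, x4 = kg of silicomanganese.
min 0.25x1 + 1.13x2 + 0.24x3 + 0.98x4 with:
  3x1 + 744x2 + 3x3 + 160x4 ≥ 718   (silicon)
  7x1 + 3x2 + 8x3 + 610x4 ≥ 334   (manganese)
  2.1x1 + 1.1x2 + 3.2x3 + 16.9x4 ≥ 27.8   (carbon)
  x1, x2, x3, x4 ≥ 0.
The minimum-cost mix takes nothing from scrap grade A, scrap grade B — only ferrosilicon, silicomanganese. There the silicon and carbon constraints are tight.
That vertex is x2 = 0.62, x4 = 1.605.
Total cost: 1.13·0.62 + 0.98·1.605 = 2.2735.

$2.27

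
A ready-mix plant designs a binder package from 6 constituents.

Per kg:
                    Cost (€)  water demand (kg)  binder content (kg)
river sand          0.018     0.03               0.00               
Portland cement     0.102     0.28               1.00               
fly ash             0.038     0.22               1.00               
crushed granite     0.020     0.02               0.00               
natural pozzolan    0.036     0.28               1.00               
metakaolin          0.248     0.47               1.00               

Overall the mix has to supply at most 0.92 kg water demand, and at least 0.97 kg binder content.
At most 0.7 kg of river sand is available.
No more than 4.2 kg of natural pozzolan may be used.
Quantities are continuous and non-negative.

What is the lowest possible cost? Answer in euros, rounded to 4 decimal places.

€0.0349

Treat it as an LP. Let x1 = kg of river sand, x2 = kg of Portland cement, x3 = kg of fly ash, x4 = kg of crushed granite, x5 = kg of natural pozzolan, x6 = kg of metakaolin.
min 0.018x1 + 0.102x2 + 0.038x3 + 0.02x4 + 0.036x5 + 0.248x6 with:
  0.03x1 + 0.28x2 + 0.22x3 + 0.02x4 + 0.28x5 + 0.47x6 ≤ 0.92   (water demand)
  1x2 + 1x3 + 1x5 + 1x6 ≥ 0.97   (binder content)
  x1 ≤ 0.7
  x5 ≤ 4.2
  x1, x2, x3, x4, x5, x6 ≥ 0.
The cheapest feasible vertex uses only natural pozzolan; river sand, Portland cement, fly ash, crushed granite, metakaolin are not used. The binder content requirement is met with equality.
That vertex is x5 = 0.97.
Cost = 0.036·0.97 = 0.034920.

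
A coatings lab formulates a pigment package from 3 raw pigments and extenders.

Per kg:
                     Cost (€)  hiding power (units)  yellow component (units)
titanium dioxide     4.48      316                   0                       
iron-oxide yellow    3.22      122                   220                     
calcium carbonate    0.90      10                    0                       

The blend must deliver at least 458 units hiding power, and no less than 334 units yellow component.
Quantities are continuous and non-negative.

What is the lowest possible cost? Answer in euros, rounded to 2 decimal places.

Set it up as a linear program. Let x1 = kg of titanium dioxide, x2 = kg of iron-oxide yellow, x3 = kg of calcium carbonate.
min 4.48x1 + 3.22x2 + 0.9x3 with:
  316x1 + 122x2 + 10x3 ≥ 458   (hiding power)
  220x2 ≥ 334   (yellow component)
  x1, x2, x3 ≥ 0.
The cheapest feasible vertex uses only titanium dioxide, iron-oxide yellow; calcium carbonate is not used. There the hiding power and yellow component constraints are tight.
Solving gives x1 = 0.8632, x2 = 1.518.
Cost = 4.48·0.8632 + 3.22·1.518 = 8.7551.

€8.76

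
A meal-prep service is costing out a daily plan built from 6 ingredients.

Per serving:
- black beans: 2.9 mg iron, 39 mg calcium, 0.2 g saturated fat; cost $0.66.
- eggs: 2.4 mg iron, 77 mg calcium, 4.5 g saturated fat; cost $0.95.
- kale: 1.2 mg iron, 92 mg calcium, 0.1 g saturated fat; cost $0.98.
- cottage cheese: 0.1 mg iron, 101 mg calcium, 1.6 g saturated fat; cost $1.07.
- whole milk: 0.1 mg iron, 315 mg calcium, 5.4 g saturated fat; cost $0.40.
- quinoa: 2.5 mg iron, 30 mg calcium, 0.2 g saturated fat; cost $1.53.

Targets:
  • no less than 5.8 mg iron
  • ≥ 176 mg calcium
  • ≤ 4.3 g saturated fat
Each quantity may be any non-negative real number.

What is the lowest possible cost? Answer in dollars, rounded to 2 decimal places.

$1.44

Let x1 = servings of black beans, x2 = servings of eggs, x3 = servings of kale, x4 = servings of cottage cheese, x5 = servings of whole milk, x6 = servings of quinoa.
Minimize 0.66x1 + 0.95x2 + 0.98x3 + 1.07x4 + 0.4x5 + 1.53x6 subject to:
  2.9x1 + 2.4x2 + 1.2x3 + 0.1x4 + 0.1x5 + 2.5x6 ≥ 5.8   (iron)
  39x1 + 77x2 + 92x3 + 101x4 + 315x5 + 30x6 ≥ 176   (calcium)
  0.2x1 + 4.5x2 + 0.1x3 + 1.6x4 + 5.4x5 + 0.2x6 ≤ 4.3   (saturated fat)
  x1, x2, x3, x4, x5, x6 ≥ 0.
At the optimum only black beans, whole milk are positive (eggs, kale, cottage cheese, quinoa = 0). There the iron and calcium constraints are tight.
Solving gives x1 = 1.989, x5 = 0.3124.
Cost = 0.66·1.989 + 0.4·0.3124 = 1.4377.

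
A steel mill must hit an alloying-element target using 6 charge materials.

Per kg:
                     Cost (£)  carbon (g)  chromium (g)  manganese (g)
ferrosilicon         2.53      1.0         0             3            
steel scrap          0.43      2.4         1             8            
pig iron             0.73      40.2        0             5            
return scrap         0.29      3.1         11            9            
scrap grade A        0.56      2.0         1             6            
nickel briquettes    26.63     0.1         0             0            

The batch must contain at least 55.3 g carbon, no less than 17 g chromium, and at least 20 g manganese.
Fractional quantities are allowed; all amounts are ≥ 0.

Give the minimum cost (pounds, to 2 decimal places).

Let x1 = kg of ferrosilicon, x2 = kg of steel scrap, x3 = kg of pig iron, x4 = kg of return scrap, x5 = kg of scrap grade A, x6 = kg of nickel briquettes.
Minimise 2.53x1 + 0.43x2 + 0.73x3 + 0.29x4 + 0.56x5 + 26.63x6 s.t.:
  1x1 + 2.4x2 + 40.2x3 + 3.1x4 + 2x5 + 0.1x6 ≥ 55.3   (carbon)
  1x2 + 11x4 + 1x5 ≥ 17   (chromium)
  3x1 + 8x2 + 5x3 + 9x4 + 6x5 ≥ 20   (manganese)
  x1, x2, x3, x4, x5, x6 ≥ 0.
The cheapest feasible vertex uses only pig iron, return scrap; ferrosilicon, steel scrap, scrap grade A, nickel briquettes are not used. The carbon and chromium requirements are met with equality.
Optimal quantities: pig iron = 1.2564 kg, return scrap = 1.5455 kg.
Total cost: 0.73·1.2564 + 0.29·1.5455 = 1.3654.

£1.37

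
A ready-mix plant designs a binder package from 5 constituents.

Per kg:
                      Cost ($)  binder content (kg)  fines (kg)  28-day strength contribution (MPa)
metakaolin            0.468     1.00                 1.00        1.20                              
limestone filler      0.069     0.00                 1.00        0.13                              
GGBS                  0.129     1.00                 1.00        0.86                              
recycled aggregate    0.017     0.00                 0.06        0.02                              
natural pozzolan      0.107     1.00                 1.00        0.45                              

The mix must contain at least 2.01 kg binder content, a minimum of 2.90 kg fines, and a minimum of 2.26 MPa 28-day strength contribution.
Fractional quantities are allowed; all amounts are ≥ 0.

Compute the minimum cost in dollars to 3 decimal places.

$0.355

Treat it as an LP. Let x1 = kg of metakaolin, x2 = kg of limestone filler, x3 = kg of GGBS, x4 = kg of recycled aggregate, x5 = kg of natural pozzolan.
min 0.468x1 + 0.069x2 + 0.129x3 + 0.017x4 + 0.107x5 subject to:
  1x1 + 1x3 + 1x5 ≥ 2.01   (binder content)
  1x1 + 1x2 + 1x3 + 0.06x4 + 1x5 ≥ 2.9   (fines)
  1.2x1 + 0.13x2 + 0.86x3 + 0.02x4 + 0.45x5 ≥ 2.26   (28-day strength contribution)
  x1, x2, x3, x4, x5 ≥ 0.
The optimal basis is {limestone filler, GGBS}; metakaolin, recycled aggregate, natural pozzolan drop out. Binding constraints: fines and 28-day strength contribution.
That vertex is x2 = 0.3205, x3 = 2.579.
Objective = 0.069·0.3205 + 0.129·2.579 = 0.35481.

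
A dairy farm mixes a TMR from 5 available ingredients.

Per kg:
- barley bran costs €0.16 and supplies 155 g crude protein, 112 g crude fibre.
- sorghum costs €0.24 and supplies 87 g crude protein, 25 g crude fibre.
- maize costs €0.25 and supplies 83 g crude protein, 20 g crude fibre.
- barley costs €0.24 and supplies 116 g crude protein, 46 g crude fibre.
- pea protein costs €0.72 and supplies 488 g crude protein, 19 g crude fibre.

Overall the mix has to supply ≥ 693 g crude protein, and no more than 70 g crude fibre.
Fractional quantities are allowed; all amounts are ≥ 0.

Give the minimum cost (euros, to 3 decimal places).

€0.995

Let x1 = kg of barley bran, x2 = kg of sorghum, x3 = kg of maize, x4 = kg of barley, x5 = kg of pea protein.
Minimise 0.16x1 + 0.24x2 + 0.25x3 + 0.24x4 + 0.72x5 s.t.:
  155x1 + 87x2 + 83x3 + 116x4 + 488x5 ≥ 693   (crude protein)
  112x1 + 25x2 + 20x3 + 46x4 + 19x5 ≤ 70   (crude fibre)
  x1, x2, x3, x4, x5 ≥ 0.
The minimum-cost mix takes nothing from sorghum, maize, barley — only barley bran, pea protein. There the crude protein and crude fibre constraints are tight.
Solving gives x1 = 0.40597, x5 = 1.2911.
Cost = 0.16·0.40597 + 0.72·1.2911 = 0.99455.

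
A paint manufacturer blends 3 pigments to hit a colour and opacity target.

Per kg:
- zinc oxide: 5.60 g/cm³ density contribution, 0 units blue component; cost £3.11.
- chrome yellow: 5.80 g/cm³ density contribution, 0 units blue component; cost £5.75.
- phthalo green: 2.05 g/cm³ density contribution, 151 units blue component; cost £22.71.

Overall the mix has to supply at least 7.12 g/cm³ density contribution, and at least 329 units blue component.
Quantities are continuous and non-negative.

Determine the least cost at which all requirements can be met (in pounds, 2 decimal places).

£50.95

Set it up as a linear program. Let x1 = kg of zinc oxide, x2 = kg of chrome yellow, x3 = kg of phthalo green.
Minimise 3.11x1 + 5.75x2 + 22.71x3 s.t.:
  5.6x1 + 5.8x2 + 2.05x3 ≥ 7.12   (density contribution)
  151x3 ≥ 329   (blue component)
  x1, x2, x3 ≥ 0.
The cheapest feasible vertex uses only zinc oxide, phthalo green; chrome yellow is not used. The density contribution and blue component requirements are met with equality.
So zinc oxide = 0.47383 kg, phthalo green = 2.1788 kg.
Total cost: 3.11·0.47383 + 22.71·2.1788 = 50.9542.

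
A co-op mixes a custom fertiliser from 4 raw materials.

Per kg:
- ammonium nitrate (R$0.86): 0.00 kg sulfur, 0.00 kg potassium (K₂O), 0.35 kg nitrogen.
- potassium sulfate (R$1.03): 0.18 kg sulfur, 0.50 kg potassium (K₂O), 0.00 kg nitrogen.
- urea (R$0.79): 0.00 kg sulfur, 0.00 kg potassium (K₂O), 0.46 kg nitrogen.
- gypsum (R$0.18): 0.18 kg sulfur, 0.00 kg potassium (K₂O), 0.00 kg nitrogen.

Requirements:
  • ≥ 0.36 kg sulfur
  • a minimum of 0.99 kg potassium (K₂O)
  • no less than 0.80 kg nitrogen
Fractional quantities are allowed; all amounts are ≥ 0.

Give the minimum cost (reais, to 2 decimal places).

Let x1 = kg of ammonium nitrate, x2 = kg of potassium sulfate, x3 = kg of urea, x4 = kg of gypsum.
min 0.86x1 + 1.03x2 + 0.79x3 + 0.18x4 s.t.:
  0.18x2 + 0.18x4 ≥ 0.36   (sulfur)
  0.5x2 ≥ 0.99   (potassium (K₂O))
  0.35x1 + 0.46x3 ≥ 0.8   (nitrogen)
  x1, x2, x3, x4 ≥ 0.
The minimum-cost mix takes nothing from ammonium nitrate — only potassium sulfate, urea, gypsum. The sulfur, potassium (K₂O), nitrogen requirements are met with equality.
So potassium sulfate = 1.98 kg, urea = 1.739 kg, gypsum = 0.02 kg.
Hence cost = 1.03·1.98 + 0.79·1.739 + 0.18·0.02 = R$3.4168.

R$3.42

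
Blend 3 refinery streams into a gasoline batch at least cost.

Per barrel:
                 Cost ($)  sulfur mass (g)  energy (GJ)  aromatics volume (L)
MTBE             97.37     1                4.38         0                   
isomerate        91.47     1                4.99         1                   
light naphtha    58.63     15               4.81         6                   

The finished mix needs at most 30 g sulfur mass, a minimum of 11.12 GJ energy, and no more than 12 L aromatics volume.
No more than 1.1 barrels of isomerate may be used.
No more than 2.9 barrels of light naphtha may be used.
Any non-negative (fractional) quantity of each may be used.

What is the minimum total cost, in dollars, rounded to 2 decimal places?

Treat it as an LP. Let x1 = barrels of MTBE, x2 = barrels of isomerate, x3 = barrels of light naphtha.
min 97.37x1 + 91.47x2 + 58.63x3 with:
  1x1 + 1x2 + 15x3 ≤ 30   (sulfur mass)
  4.38x1 + 4.99x2 + 4.81x3 ≥ 11.12   (energy)
  1x2 + 6x3 ≤ 12   (aromatics volume)
  x2 ≤ 1.1
  x3 ≤ 2.9
  x1, x2, x3 ≥ 0.
At the optimum only isomerate, light naphtha are positive (MTBE = 0). Binding constraints: energy and aromatics volume.
That vertex is x2 = 0.35814, x3 = 1.9403.
Cost = 91.47·0.35814 + 58.63·1.9403 = 146.5189.

$146.52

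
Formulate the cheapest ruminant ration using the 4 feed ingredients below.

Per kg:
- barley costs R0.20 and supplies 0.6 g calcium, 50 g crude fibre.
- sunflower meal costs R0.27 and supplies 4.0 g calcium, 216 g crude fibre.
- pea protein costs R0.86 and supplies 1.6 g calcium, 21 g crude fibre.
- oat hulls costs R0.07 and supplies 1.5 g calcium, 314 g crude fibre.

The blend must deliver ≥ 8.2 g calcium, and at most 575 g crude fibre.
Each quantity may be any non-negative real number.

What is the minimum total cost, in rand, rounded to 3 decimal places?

Treat it as an LP. Let x1 = kg of barley, x2 = kg of sunflower meal, x3 = kg of pea protein, x4 = kg of oat hulls.
min 0.2x1 + 0.27x2 + 0.86x3 + 0.07x4 s.t.:
  0.6x1 + 4x2 + 1.6x3 + 1.5x4 ≥ 8.2   (calcium)
  50x1 + 216x2 + 21x3 + 314x4 ≤ 575   (crude fibre)
  x1, x2, x3, x4 ≥ 0.
The minimum-cost mix takes nothing from barley, pea protein — only sunflower meal, oat hulls. There the calcium and crude fibre constraints are tight.
Optimal quantities: sunflower meal = 1.837 kg, oat hulls = 0.5674 kg.
Hence cost = 0.27·1.837 + 0.07·0.5674 = R0.53571.

R0.536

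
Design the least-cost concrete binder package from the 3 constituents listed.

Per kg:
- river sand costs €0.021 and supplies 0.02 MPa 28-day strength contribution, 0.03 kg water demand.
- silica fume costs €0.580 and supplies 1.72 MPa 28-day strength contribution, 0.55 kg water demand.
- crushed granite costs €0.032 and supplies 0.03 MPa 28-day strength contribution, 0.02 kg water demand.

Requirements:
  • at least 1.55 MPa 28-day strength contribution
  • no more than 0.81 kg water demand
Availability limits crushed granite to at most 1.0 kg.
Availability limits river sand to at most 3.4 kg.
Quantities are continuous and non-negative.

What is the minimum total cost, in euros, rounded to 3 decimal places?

Let x1 = kg of river sand, x2 = kg of silica fume, x3 = kg of crushed granite.
Minimize 0.021x1 + 0.58x2 + 0.032x3 with:
  0.02x1 + 1.72x2 + 0.03x3 ≥ 1.55   (28-day strength contribution)
  0.03x1 + 0.55x2 + 0.02x3 ≤ 0.81   (water demand)
  x3 ≤ 1
  x1 ≤ 3.4
  x1, x2, x3 ≥ 0.
The optimal basis is {silica fume}; river sand, crushed granite drop out. Binding constraint: 28-day strength contribution.
Solving gives x2 = 0.9012.
Cost = 0.58·0.9012 = 0.52270.

€0.523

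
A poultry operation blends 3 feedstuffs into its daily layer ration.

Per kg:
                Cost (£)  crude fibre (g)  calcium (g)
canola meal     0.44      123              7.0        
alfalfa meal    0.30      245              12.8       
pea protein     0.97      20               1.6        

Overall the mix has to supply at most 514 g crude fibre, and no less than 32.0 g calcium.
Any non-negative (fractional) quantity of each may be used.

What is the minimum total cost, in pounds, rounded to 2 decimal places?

£7.19

Let x1 = kg of canola meal, x2 = kg of alfalfa meal, x3 = kg of pea protein.
Minimise 0.44x1 + 0.3x2 + 0.97x3 subject to:
  123x1 + 245x2 + 20x3 ≤ 514   (crude fibre)
  7x1 + 12.8x2 + 1.6x3 ≥ 32   (calcium)
  x1, x2, x3 ≥ 0.
The cheapest feasible vertex uses only canola meal, pea protein; alfalfa meal is not used. The crude fibre and calcium requirements are met with equality.
Optimal quantities: canola meal = 3.211 kg, pea protein = 5.951 kg.
Cost = 0.44·3.211 + 0.97·5.951 = 7.1853.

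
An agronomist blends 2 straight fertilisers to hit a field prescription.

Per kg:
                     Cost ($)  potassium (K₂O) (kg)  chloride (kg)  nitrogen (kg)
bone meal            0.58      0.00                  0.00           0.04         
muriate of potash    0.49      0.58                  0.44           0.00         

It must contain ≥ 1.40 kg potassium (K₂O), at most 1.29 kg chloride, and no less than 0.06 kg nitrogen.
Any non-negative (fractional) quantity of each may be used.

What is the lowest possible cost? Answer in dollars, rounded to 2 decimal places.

Set it up as a linear program. Let x1 = kg of bone meal, x2 = kg of muriate of potash.
Minimise 0.58x1 + 0.49x2 subject to:
  0.58x2 ≥ 1.4   (potassium (K₂O))
  0.44x2 ≤ 1.29   (chloride)
  0.04x1 ≥ 0.06   (nitrogen)
  x1, x2 ≥ 0.
Both inputs are positive at the optimum. Binding constraints: potassium (K₂O) and nitrogen.
That vertex is x1 = 1.5, x2 = 2.414.
Hence cost = 0.58·1.5 + 0.49·2.414 = $2.0529.

$2.05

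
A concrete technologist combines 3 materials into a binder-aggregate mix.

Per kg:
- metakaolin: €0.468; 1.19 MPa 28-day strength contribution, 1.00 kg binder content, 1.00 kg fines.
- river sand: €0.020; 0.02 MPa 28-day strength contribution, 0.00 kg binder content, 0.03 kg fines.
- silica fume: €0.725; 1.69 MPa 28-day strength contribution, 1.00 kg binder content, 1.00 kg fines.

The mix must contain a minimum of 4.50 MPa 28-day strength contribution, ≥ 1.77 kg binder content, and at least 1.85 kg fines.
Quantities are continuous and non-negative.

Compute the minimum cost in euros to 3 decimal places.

Let x1 = kg of metakaolin, x2 = kg of river sand, x3 = kg of silica fume.
min 0.468x1 + 0.02x2 + 0.725x3 with:
  1.19x1 + 0.02x2 + 1.69x3 ≥ 4.5   (28-day strength contribution)
  1x1 + 1x3 ≥ 1.77   (binder content)
  1x1 + 0.03x2 + 1x3 ≥ 1.85   (fines)
  x1, x2, x3 ≥ 0.
The minimum-cost mix takes nothing from river sand, silica fume — only metakaolin. There the 28-day strength contribution constraint is tight.
So metakaolin = 3.782 kg.
Total cost: 0.468·3.782 = 1.76998.

€1.770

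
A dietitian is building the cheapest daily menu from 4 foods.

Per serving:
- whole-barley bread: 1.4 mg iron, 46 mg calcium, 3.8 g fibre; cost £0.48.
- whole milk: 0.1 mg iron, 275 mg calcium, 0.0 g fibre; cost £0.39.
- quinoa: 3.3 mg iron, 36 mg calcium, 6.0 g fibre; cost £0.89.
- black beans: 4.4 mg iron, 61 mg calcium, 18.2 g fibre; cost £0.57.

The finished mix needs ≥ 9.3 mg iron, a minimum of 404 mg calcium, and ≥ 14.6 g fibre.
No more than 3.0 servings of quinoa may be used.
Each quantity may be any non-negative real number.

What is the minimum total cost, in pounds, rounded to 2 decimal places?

Set it up as a linear program. Let x1 = servings of whole-barley bread, x2 = servings of whole milk, x3 = servings of quinoa, x4 = servings of black beans.
min 0.48x1 + 0.39x2 + 0.89x3 + 0.57x4 s.t.:
  1.4x1 + 0.1x2 + 3.3x3 + 4.4x4 ≥ 9.3   (iron)
  46x1 + 275x2 + 36x3 + 61x4 ≥ 404   (calcium)
  3.8x1 + 6x3 + 18.2x4 ≥ 14.6   (fibre)
  x3 ≤ 3
  x1, x2, x3, x4 ≥ 0.
At the optimum only whole milk, black beans are positive (whole-barley bread, quinoa = 0). The iron and calcium requirements are met with equality.
Optimal quantities: whole milk = 1.005 servings, black beans = 2.091 servings.
Objective = 0.39·1.005 + 0.57·2.091 = 1.5838.

£1.58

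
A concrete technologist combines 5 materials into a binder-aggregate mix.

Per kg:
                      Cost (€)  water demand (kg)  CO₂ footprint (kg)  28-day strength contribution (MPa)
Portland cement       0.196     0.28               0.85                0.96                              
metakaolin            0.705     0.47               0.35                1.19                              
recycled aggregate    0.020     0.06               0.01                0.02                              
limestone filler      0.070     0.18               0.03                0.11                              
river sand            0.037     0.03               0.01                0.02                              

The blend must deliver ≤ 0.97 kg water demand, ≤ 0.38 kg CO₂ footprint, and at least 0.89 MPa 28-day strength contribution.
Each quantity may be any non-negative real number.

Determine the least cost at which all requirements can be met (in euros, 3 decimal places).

Treat it as an LP. Let x1 = kg of Portland cement, x2 = kg of metakaolin, x3 = kg of recycled aggregate, x4 = kg of limestone filler, x5 = kg of river sand.
min 0.196x1 + 0.705x2 + 0.02x3 + 0.07x4 + 0.037x5 with:
  0.28x1 + 0.47x2 + 0.06x3 + 0.18x4 + 0.03x5 ≤ 0.97   (water demand)
  0.85x1 + 0.35x2 + 0.01x3 + 0.03x4 + 0.01x5 ≤ 0.38   (CO₂ footprint)
  0.96x1 + 1.19x2 + 0.02x3 + 0.11x4 + 0.02x5 ≥ 0.89   (28-day strength contribution)
  x1, x2, x3, x4, x5 ≥ 0.
The cheapest feasible vertex uses only Portland cement, metakaolin; recycled aggregate, limestone filler, river sand are not used. There the CO₂ footprint and 28-day strength contribution constraints are tight.
So Portland cement = 0.2083 kg, metakaolin = 0.5799 kg.
Objective = 0.196·0.2083 + 0.705·0.5799 = 0.44966.

€0.450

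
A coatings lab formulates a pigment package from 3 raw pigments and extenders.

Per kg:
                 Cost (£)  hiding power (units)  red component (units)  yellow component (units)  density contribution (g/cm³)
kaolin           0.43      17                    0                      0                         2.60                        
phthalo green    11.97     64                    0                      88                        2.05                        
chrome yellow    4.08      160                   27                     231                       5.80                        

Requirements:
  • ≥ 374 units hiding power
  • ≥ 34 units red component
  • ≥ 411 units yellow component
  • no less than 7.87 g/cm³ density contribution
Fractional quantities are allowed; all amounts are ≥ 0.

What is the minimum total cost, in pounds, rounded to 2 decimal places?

Let x1 = kg of kaolin, x2 = kg of phthalo green, x3 = kg of chrome yellow.
Minimise 0.43x1 + 11.97x2 + 4.08x3 with:
  17x1 + 64x2 + 160x3 ≥ 374   (hiding power)
  27x3 ≥ 34   (red component)
  88x2 + 231x3 ≥ 411   (yellow component)
  2.6x1 + 2.05x2 + 5.8x3 ≥ 7.87   (density contribution)
  x1, x2, x3 ≥ 0.
At the optimum only kaolin, chrome yellow are positive (phthalo green = 0). There the hiding power and yellow component constraints are tight.
That vertex is x1 = 5.254, x3 = 1.779.
Cost = 0.43·5.254 + 4.08·1.779 = 9.5175.

£9.52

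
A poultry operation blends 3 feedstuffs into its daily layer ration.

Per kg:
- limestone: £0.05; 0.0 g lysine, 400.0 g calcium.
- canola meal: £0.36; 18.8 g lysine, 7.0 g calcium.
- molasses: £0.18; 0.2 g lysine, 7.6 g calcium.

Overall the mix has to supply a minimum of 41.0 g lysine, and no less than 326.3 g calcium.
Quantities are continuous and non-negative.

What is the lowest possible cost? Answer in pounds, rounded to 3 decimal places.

Let x1 = kg of limestone, x2 = kg of canola meal, x3 = kg of molasses.
Minimize 0.05x1 + 0.36x2 + 0.18x3 subject to:
  18.8x2 + 0.2x3 ≥ 41   (lysine)
  400x1 + 7x2 + 7.6x3 ≥ 326.3   (calcium)
  x1, x2, x3 ≥ 0.
The minimum-cost mix takes nothing from molasses — only limestone, canola meal. The lysine and calcium requirements are met with equality.
That vertex is x1 = 0.7776, x2 = 2.181.
Cost = 0.05·0.7776 + 0.36·2.181 = 0.82404.

£0.824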